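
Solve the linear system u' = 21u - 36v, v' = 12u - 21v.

u(t) = 2C_1e^(3t) - 3C_2e^(-3t), v(t) = C_1e^(3t) - 2C_2e^(-3t)

Coefficient matrix A = [[21, -36], [12, -21]].
Characteristic polynomial det(A - λI) = λ^2 - 9 = 0.
Eigenvalues λ = 3, -3.
For λ=3: (A-λI) row 1 is [18, -36], so an eigenvector is (2, 1).
For λ=-3: (A-λI) row 1 is [24, -36], so an eigenvector is (-3, -2).
General solution: C_1e^(3t)(2,1) + C_2e^(-3t)(-3,-2).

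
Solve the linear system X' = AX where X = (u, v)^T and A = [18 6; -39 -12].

u(t) = -c_1e^(3t)sin(3t) - c_1e^(3t)cos(3t) - c_2e^(3t)sin(3t) + c_2e^(3t)cos(3t), v(t) = 3c_1e^(3t)sin(3t) + 2c_1e^(3t)cos(3t) + 2c_2e^(3t)sin(3t) - 3c_2e^(3t)cos(3t)

Coefficient matrix A = [[18, 6], [-39, -12]].
Characteristic polynomial det(A - λI) = λ^2 - 6λ + 18 = 0.
Eigenvalues λ = 3 ± 3i (complex conjugate pair).
For λ=3+3i: an eigenvector is (-1,2) - i(-1,3) = (-1 + i, 2 - 3i).
A real fundamental pair from Re and Im of e^((3+3i)t)v: X_1 = e^(3t)(cos(3t)·(-1,2) + sin(3t)·(-1,3)), X_2 = e^(3t)(sin(3t)·(-1,2) - cos(3t)·(-1,3)).
General solution: c_1X_1 + c_2X_2.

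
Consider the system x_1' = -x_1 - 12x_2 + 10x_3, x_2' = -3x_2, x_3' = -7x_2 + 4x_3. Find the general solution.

Coefficient matrix A = [[-1, -12, 10], [0, -3, 0], [0, -7, 4]].
det(A - λI) = 0 gives eigenvalues λ = 4, -3, -1.
For λ=4: eigenvector (2,0,1).
For λ=-3: eigenvector (1,1,1).
For λ=-1: eigenvector (1,0,0).
General solution: c_1e^(4t)(2,0,1) + c_2e^(-3t)(1,1,1) + c_3e^(-t)(1,0,0).

x_1(t) = 2c_1e^(4t) + c_2e^(-3t) + c_3e^(-t), x_2(t) = c_2e^(-3t), x_3(t) = c_1e^(4t) + c_2e^(-3t)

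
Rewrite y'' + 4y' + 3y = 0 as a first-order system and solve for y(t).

y(t) = K_1e^(-3t) + K_2e^(-t)

Let x_1 = y, x_2 = y'. Then x_1' = x_2 and x_2' = -3x_1 - 4x_2.
A = [[0,1],[-3,-4]]; det(A-λI) = λ^2 + 4λ + 3.
Eigenvalues λ = -3, -1 with eigenvectors (1,-3), (1,-1).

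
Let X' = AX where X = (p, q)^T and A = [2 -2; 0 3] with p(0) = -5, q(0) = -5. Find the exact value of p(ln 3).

135

A = [[2,-2],[0,3]]; eigenvalues λ = 3, 2.
Eigenvectors: (-2,1) for λ=3, (1,0) for λ=2.
From the initial condition, c_1 = -5, c_2 = -15.
p(ln 3) = (-5)(3^3)(-2) + (-15)(3^2)(1) = 135.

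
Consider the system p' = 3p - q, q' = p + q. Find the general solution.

p(t) = -C_1e^(2t) - C_2te^(2t) - 3C_2e^(2t), q(t) = -C_1e^(2t) - C_2te^(2t) - 2C_2e^(2t)

Coefficient matrix A = [[3, -1], [1, 1]].
Characteristic polynomial det(A - λI) = λ^2 - 4λ + 4 = 0.
Single eigenvalue λ = 2 with algebraic multiplicity 2.
Eigenvector v = (-1,-1); generalized eigenvector w with (A-λI)w=v is (-3,-2).
General solution: e^(2t)[C_1·v + C_2·(t·v + w)].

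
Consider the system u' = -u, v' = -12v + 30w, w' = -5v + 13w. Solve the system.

u(t) = c_1e^(-t), v(t) = 3c_2e^(-2t) + 2c_3e^(3t), w(t) = c_2e^(-2t) + c_3e^(3t)

Coefficient matrix A = [[-1, 0, 0], [0, -12, 30], [0, -5, 13]].
det(A - λI) = 0 gives eigenvalues λ = -1, -2, 3.
For λ=-1: eigenvector (1,0,0).
For λ=-2: eigenvector (0,3,1).
For λ=3: eigenvector (0,2,1).
General solution: c_1e^(-t)(1,0,0) + c_2e^(-2t)(0,3,1) + c_3e^(3t)(0,2,1).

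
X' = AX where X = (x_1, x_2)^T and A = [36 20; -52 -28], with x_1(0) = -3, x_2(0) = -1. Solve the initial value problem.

Coefficient matrix A = [[36, 20], [-52, -28]].
Characteristic polynomial det(A - λI) = λ^2 - 8λ + 32 = 0.
Eigenvalues λ = 4 ± 4i (complex conjugate pair).
For λ=4+4i: an eigenvector is (-2,3) - i(-1,2) = (-2 + i, 3 - 2i).
A real fundamental pair from Re and Im of e^((4+4i)t)v: X_1 = e^(4t)(cos(4t)·(-2,3) + sin(4t)·(-1,2)), X_2 = e^(4t)(sin(4t)·(-2,3) - cos(4t)·(-1,2)).
General solution: C_1X_1 + C_2X_2.
Applying x_1(0)=-3, x_2(0)=-1 gives C_1=7, C_2=11.

x_1(t) = -29e^(4t)sin(4t) - 3e^(4t)cos(4t), x_2(t) = 47e^(4t)sin(4t) - e^(4t)cos(4t)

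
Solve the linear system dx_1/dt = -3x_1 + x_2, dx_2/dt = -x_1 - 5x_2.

Coefficient matrix A = [[-3, 1], [-1, -5]].
Characteristic polynomial det(A - λI) = λ^2 + 8λ + 16 = 0.
Single eigenvalue λ = -4 with algebraic multiplicity 2.
Eigenvector v = (-1,1); generalized eigenvector w with (A-λI)w=v is (2,-3).
General solution: e^(-4t)[C_1·v + C_2·(t·v + w)].

x_1(t) = -C_1e^(-4t) - C_2te^(-4t) + 2C_2e^(-4t), x_2(t) = C_1e^(-4t) + C_2te^(-4t) - 3C_2e^(-4t)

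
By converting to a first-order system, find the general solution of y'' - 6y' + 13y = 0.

Let x_1 = y, x_2 = y'. Then x_1' = x_2 and x_2' = -13x_1 + 6x_2.
A = [[0,1],[-13,6]]; det(A-λI) = λ^2 - 6λ + 13.
Eigenvalues λ = 3 ± 2i.

y(t) = K_1e^(3t)cos(2t) + K_2e^(3t)sin(2t)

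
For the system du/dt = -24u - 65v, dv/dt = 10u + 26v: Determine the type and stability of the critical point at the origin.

A = [[-24,-65],[10,26]]; det(A-λI) = λ^2 - 2λ + 26.
λ = 1 ± 5i: positive real part.

unstable spiral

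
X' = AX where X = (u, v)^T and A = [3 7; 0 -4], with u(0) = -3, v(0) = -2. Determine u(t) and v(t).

u(t) = -5e^(3t) + 2e^(-4t), v(t) = -2e^(-4t)

Coefficient matrix A = [[3, 7], [0, -4]].
Characteristic polynomial det(A - λI) = λ^2 + λ - 12 = 0.
Eigenvalues λ = 3, -4.
For λ=3: (A-λI) row 1 is [0, 7], so an eigenvector is (1, 0).
For λ=-4: (A-λI) row 1 is [7, 7], so an eigenvector is (1, -1).
General solution: K_1e^(3t)(1,0) + K_2e^(-4t)(1,-1).
Applying u(0)=-3, v(0)=-2 gives K_1=-5, K_2=2.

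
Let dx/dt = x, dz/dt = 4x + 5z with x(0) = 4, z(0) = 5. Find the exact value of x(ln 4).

16

A = [[1,0],[4,5]]; eigenvalues λ = 5, 1.
Eigenvectors: (0,-1) for λ=5, (1,-1) for λ=1.
From the initial condition, c_1 = -9, c_2 = 4.
x(ln 4) = (-9)(4^5)(0) + (4)(4^1)(1) = 16.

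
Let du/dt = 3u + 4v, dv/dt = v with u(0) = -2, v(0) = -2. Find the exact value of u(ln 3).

-150

A = [[3,4],[0,1]]; eigenvalues λ = 3, 1.
Eigenvectors: (-1,0) for λ=3, (2,-1) for λ=1.
From the initial condition, c_1 = 6, c_2 = 2.
u(ln 3) = (6)(3^3)(-1) + (2)(3^1)(2) = -150.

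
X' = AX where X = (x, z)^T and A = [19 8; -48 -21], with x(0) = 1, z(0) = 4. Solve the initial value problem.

Coefficient matrix A = [[19, 8], [-48, -21]].
Characteristic polynomial det(A - λI) = λ^2 + 2λ - 15 = 0.
Eigenvalues λ = -5, 3.
For λ=-5: (A-λI) row 1 is [24, 8], so an eigenvector is (-1, 3).
For λ=3: (A-λI) row 1 is [16, 8], so an eigenvector is (-1, 2).
General solution: K_1e^(-5t)(-1,3) + K_2e^(3t)(-1,2).
Applying x(0)=1, z(0)=4 gives K_1=6, K_2=-7.

x(t) = 7e^(3t) - 6e^(-5t), z(t) = -14e^(3t) + 18e^(-5t)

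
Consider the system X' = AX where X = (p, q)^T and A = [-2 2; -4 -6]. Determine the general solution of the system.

p(t) = C_1e^(-4t)cos(2t) + C_2e^(-4t)sin(2t), q(t) = -C_1e^(-4t)sin(2t) - C_1e^(-4t)cos(2t) - C_2e^(-4t)sin(2t) + C_2e^(-4t)cos(2t)

Coefficient matrix A = [[-2, 2], [-4, -6]].
Characteristic polynomial det(A - λI) = λ^2 + 8λ + 20 = 0.
Eigenvalues λ = -4 ± 2i (complex conjugate pair).
For λ=-4+2i: an eigenvector is (1,-1) - i(0,-1) = (1, -1 + i).
A real fundamental pair from Re and Im of e^((-4+2i)t)v: X_1 = e^(-4t)(cos(2t)·(1,-1) + sin(2t)·(0,-1)), X_2 = e^(-4t)(sin(2t)·(1,-1) - cos(2t)·(0,-1)).
General solution: C_1X_1 + C_2X_2.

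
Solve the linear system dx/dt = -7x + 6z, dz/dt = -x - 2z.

x(t) = -2K_1e^(-4t) - 3K_2e^(-5t), z(t) = -K_1e^(-4t) - K_2e^(-5t)

Coefficient matrix A = [[-7, 6], [-1, -2]].
Characteristic polynomial det(A - λI) = λ^2 + 9λ + 20 = 0.
Eigenvalues λ = -4, -5.
For λ=-4: (A-λI) row 1 is [-3, 6], so an eigenvector is (-2, -1).
For λ=-5: (A-λI) row 1 is [-2, 6], so an eigenvector is (-3, -1).
General solution: K_1e^(-4t)(-2,-1) + K_2e^(-5t)(-3,-1).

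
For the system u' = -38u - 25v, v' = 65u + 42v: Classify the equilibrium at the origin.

unstable spiral

A = [[-38,-25],[65,42]]; det(A-λI) = λ^2 - 4λ + 29.
λ = 2 ± 5i: positive real part.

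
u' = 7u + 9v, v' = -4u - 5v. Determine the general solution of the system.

Coefficient matrix A = [[7, 9], [-4, -5]].
Characteristic polynomial det(A - λI) = λ^2 - 2λ + 1 = 0.
Single eigenvalue λ = 1 with algebraic multiplicity 2.
Eigenvector v = (-3,2); generalized eigenvector w with (A-λI)w=v is (1,-1).
General solution: e^(t)[C_1·v + C_2·(t·v + w)].

u(t) = -3C_1e^(t) - 3C_2te^(t) + C_2e^(t), v(t) = 2C_1e^(t) + 2C_2te^(t) - C_2e^(t)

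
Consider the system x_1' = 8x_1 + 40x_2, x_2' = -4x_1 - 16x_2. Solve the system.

x_1(t) = -C_1e^(-4t)sin(4t) + 3C_1e^(-4t)cos(4t) + 3C_2e^(-4t)sin(4t) + C_2e^(-4t)cos(4t), x_2(t) = -C_1e^(-4t)cos(4t) - C_2e^(-4t)sin(4t)

Coefficient matrix A = [[8, 40], [-4, -16]].
Characteristic polynomial det(A - λI) = λ^2 + 8λ + 32 = 0.
Eigenvalues λ = -4 ± 4i (complex conjugate pair).
For λ=-4+4i: an eigenvector is (3,-1) - i(-1,0) = (3 + i, -1).
A real fundamental pair from Re and Im of e^((-4+4i)t)v: X_1 = e^(-4t)(cos(4t)·(3,-1) + sin(4t)·(-1,0)), X_2 = e^(-4t)(sin(4t)·(3,-1) - cos(4t)·(-1,0)).
General solution: C_1X_1 + C_2X_2.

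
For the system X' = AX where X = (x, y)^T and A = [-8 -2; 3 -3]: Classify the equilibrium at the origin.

A = [[-8,-2],[3,-3]]; det(A-λI) = λ^2 + 11λ + 30.
λ = -6, -5: both negative.

stable node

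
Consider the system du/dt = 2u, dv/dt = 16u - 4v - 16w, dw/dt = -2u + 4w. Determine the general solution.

u(t) = C_1e^(2t), v(t) = C_2e^(-4t) - 2C_3e^(4t), w(t) = C_1e^(2t) + C_3e^(4t)

Coefficient matrix A = [[2, 0, 0], [16, -4, -16], [-2, 0, 4]].
det(A - λI) = 0 gives eigenvalues λ = 2, -4, 4.
For λ=2: eigenvector (1,0,1).
For λ=-4: eigenvector (0,1,0).
For λ=4: eigenvector (0,-2,1).
General solution: C_1e^(2t)(1,0,1) + C_2e^(-4t)(0,1,0) + C_3e^(4t)(0,-2,1).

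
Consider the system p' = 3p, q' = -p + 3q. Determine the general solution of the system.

p(t) = -C_2e^(3t), q(t) = C_1e^(3t) + C_2te^(3t) - 3C_2e^(3t)

Coefficient matrix A = [[3, 0], [-1, 3]].
Characteristic polynomial det(A - λI) = λ^2 - 6λ + 9 = 0.
Single eigenvalue λ = 3 with algebraic multiplicity 2.
Eigenvector v = (0,1); generalized eigenvector w with (A-λI)w=v is (-1,-3).
General solution: e^(3t)[C_1·v + C_2·(t·v + w)].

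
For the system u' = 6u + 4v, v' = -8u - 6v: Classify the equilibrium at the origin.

A = [[6,4],[-8,-6]]; det(A-λI) = λ^2 - 4.
λ = 2, -2: opposite signs.

saddle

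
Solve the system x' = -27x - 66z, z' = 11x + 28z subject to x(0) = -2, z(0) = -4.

Coefficient matrix A = [[-27, -66], [11, 28]].
Characteristic polynomial det(A - λI) = λ^2 - λ - 30 = 0.
Eigenvalues λ = 6, -5.
For λ=6: (A-λI) row 1 is [-33, -66], so an eigenvector is (-2, 1).
For λ=-5: (A-λI) row 1 is [-22, -66], so an eigenvector is (-3, 1).
General solution: c_1e^(6t)(-2,1) + c_2e^(-5t)(-3,1).
Applying x(0)=-2, z(0)=-4 gives c_1=-14, c_2=10.

x(t) = 28e^(6t) - 30e^(-5t), z(t) = -14e^(6t) + 10e^(-5t)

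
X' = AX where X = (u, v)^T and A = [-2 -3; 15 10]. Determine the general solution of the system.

Coefficient matrix A = [[-2, -3], [15, 10]].
Characteristic polynomial det(A - λI) = λ^2 - 8λ + 25 = 0.
Eigenvalues λ = 4 ± 3i (complex conjugate pair).
For λ=4+3i: an eigenvector is (1,-2) - i(0,1) = (1, -2 - i).
A real fundamental pair from Re and Im of e^((4+3i)t)v: X_1 = e^(4t)(cos(3t)·(1,-2) + sin(3t)·(0,1)), X_2 = e^(4t)(sin(3t)·(1,-2) - cos(3t)·(0,1)).
General solution: C_1X_1 + C_2X_2.

u(t) = C_1e^(4t)cos(3t) + C_2e^(4t)sin(3t), v(t) = C_1e^(4t)sin(3t) - 2C_1e^(4t)cos(3t) - 2C_2e^(4t)sin(3t) - C_2e^(4t)cos(3t)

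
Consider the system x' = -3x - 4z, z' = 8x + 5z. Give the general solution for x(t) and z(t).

Coefficient matrix A = [[-3, -4], [8, 5]].
Characteristic polynomial det(A - λI) = λ^2 - 2λ + 17 = 0.
Eigenvalues λ = 1 ± 4i (complex conjugate pair).
For λ=1+4i: an eigenvector is (0,-1) - i(1,-1) = (0 - i, -1 + i).
A real fundamental pair from Re and Im of e^((1+4i)t)v: X_1 = e^(t)(cos(4t)·(0,-1) + sin(4t)·(1,-1)), X_2 = e^(t)(sin(4t)·(0,-1) - cos(4t)·(1,-1)).
General solution: c_1X_1 + c_2X_2.

x(t) = c_1e^(t)sin(4t) - c_2e^(t)cos(4t), z(t) = -c_1e^(t)sin(4t) - c_1e^(t)cos(4t) - c_2e^(t)sin(4t) + c_2e^(t)cos(4t)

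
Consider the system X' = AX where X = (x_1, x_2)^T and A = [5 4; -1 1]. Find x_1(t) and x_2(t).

Coefficient matrix A = [[5, 4], [-1, 1]].
Characteristic polynomial det(A - λI) = λ^2 - 6λ + 9 = 0.
Single eigenvalue λ = 3 with algebraic multiplicity 2.
Eigenvector v = (-2,1); generalized eigenvector w with (A-λI)w=v is (-1,0).
General solution: e^(3t)[c_1·v + c_2·(t·v + w)].

x_1(t) = -2c_1e^(3t) - 2c_2te^(3t) - c_2e^(3t), x_2(t) = c_1e^(3t) + c_2te^(3t)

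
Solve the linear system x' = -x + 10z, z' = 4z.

Coefficient matrix A = [[-1, 10], [0, 4]].
Characteristic polynomial det(A - λI) = λ^2 - 3λ - 4 = 0.
Eigenvalues λ = 4, -1.
For λ=4: (A-λI) row 1 is [-5, 10], so an eigenvector is (2, 1).
For λ=-1: (A-λI) row 1 is [0, 10], so an eigenvector is (1, 0).
General solution: c_1e^(4t)(2,1) + c_2e^(-t)(1,0).

x(t) = 2c_1e^(4t) + c_2e^(-t), z(t) = c_1e^(4t)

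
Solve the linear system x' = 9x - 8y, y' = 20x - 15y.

Coefficient matrix A = [[9, -8], [20, -15]].
Characteristic polynomial det(A - λI) = λ^2 + 6λ + 25 = 0.
Eigenvalues λ = -3 ± 4i (complex conjugate pair).
For λ=-3+4i: an eigenvector is (1,2) - i(-1,-1) = (1 + i, 2 + i).
A real fundamental pair from Re and Im of e^((-3+4i)t)v: X_1 = e^(-3t)(cos(4t)·(1,2) + sin(4t)·(-1,-1)), X_2 = e^(-3t)(sin(4t)·(1,2) - cos(4t)·(-1,-1)).
General solution: C_1X_1 + C_2X_2.

x(t) = -C_1e^(-3t)sin(4t) + C_1e^(-3t)cos(4t) + C_2e^(-3t)sin(4t) + C_2e^(-3t)cos(4t), y(t) = -C_1e^(-3t)sin(4t) + 2C_1e^(-3t)cos(4t) + 2C_2e^(-3t)sin(4t) + C_2e^(-3t)cos(4t)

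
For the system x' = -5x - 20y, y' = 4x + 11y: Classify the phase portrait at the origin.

A = [[-5,-20],[4,11]]; det(A-λI) = λ^2 - 6λ + 25.
λ = 3 ± 4i: positive real part.

unstable spiral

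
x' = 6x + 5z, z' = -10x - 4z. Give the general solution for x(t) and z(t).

x(t) = K_1e^(t)cos(5t) + K_2e^(t)sin(5t), z(t) = -K_1e^(t)sin(5t) - K_1e^(t)cos(5t) - K_2e^(t)sin(5t) + K_2e^(t)cos(5t)

Coefficient matrix A = [[6, 5], [-10, -4]].
Characteristic polynomial det(A - λI) = λ^2 - 2λ + 26 = 0.
Eigenvalues λ = 1 ± 5i (complex conjugate pair).
For λ=1+5i: an eigenvector is (1,-1) - i(0,-1) = (1, -1 + i).
A real fundamental pair from Re and Im of e^((1+5i)t)v: X_1 = e^(t)(cos(5t)·(1,-1) + sin(5t)·(0,-1)), X_2 = e^(t)(sin(5t)·(1,-1) - cos(5t)·(0,-1)).
General solution: K_1X_1 + K_2X_2.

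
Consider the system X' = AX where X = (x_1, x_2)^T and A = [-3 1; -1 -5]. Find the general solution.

x_1(t) = c_1e^(-4t) + c_2te^(-4t) + 3c_2e^(-4t), x_2(t) = -c_1e^(-4t) - c_2te^(-4t) - 2c_2e^(-4t)

Coefficient matrix A = [[-3, 1], [-1, -5]].
Characteristic polynomial det(A - λI) = λ^2 + 8λ + 16 = 0.
Single eigenvalue λ = -4 with algebraic multiplicity 2.
Eigenvector v = (1,-1); generalized eigenvector w with (A-λI)w=v is (3,-2).
General solution: e^(-4t)[c_1·v + c_2·(t·v + w)].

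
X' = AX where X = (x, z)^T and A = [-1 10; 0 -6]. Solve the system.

Coefficient matrix A = [[-1, 10], [0, -6]].
Characteristic polynomial det(A - λI) = λ^2 + 7λ + 6 = 0.
Eigenvalues λ = -1, -6.
For λ=-1: (A-λI) row 1 is [0, 10], so an eigenvector is (1, 0).
For λ=-6: (A-λI) row 1 is [5, 10], so an eigenvector is (-2, 1).
General solution: K_1e^(-t)(1,0) + K_2e^(-6t)(-2,1).

x(t) = K_1e^(-t) - 2K_2e^(-6t), z(t) = K_2e^(-6t)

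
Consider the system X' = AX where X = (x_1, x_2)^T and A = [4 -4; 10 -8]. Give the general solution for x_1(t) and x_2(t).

Coefficient matrix A = [[4, -4], [10, -8]].
Characteristic polynomial det(A - λI) = λ^2 + 4λ + 8 = 0.
Eigenvalues λ = -2 ± 2i (complex conjugate pair).
For λ=-2+2i: an eigenvector is (-1,-1) - i(-1,-2) = (-1 + i, -1 + 2i).
A real fundamental pair from Re and Im of e^((-2+2i)t)v: X_1 = e^(-2t)(cos(2t)·(-1,-1) + sin(2t)·(-1,-2)), X_2 = e^(-2t)(sin(2t)·(-1,-1) - cos(2t)·(-1,-2)).
General solution: K_1X_1 + K_2X_2.

x_1(t) = -K_1e^(-2t)sin(2t) - K_1e^(-2t)cos(2t) - K_2e^(-2t)sin(2t) + K_2e^(-2t)cos(2t), x_2(t) = -2K_1e^(-2t)sin(2t) - K_1e^(-2t)cos(2t) - K_2e^(-2t)sin(2t) + 2K_2e^(-2t)cos(2t)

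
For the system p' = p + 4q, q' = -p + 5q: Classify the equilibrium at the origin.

unstable improper node

A = [[1,4],[-1,5]]; det(A-λI) = λ^2 - 6λ + 9.
repeated λ = 3 with a single eigenvector.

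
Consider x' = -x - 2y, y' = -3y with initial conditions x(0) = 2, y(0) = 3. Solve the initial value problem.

x(t) = -e^(-t) + 3e^(-3t), y(t) = 3e^(-3t)

Coefficient matrix A = [[-1, -2], [0, -3]].
Characteristic polynomial det(A - λI) = λ^2 + 4λ + 3 = 0.
Eigenvalues λ = -1, -3.
For λ=-1: (A-λI) row 1 is [0, -2], so an eigenvector is (-1, 0).
For λ=-3: (A-λI) row 1 is [2, -2], so an eigenvector is (1, 1).
General solution: K_1e^(-t)(-1,0) + K_2e^(-3t)(1,1).
Applying x(0)=2, y(0)=3 gives K_1=1, K_2=3.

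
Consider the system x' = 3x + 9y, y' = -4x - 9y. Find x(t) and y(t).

Coefficient matrix A = [[3, 9], [-4, -9]].
Characteristic polynomial det(A - λI) = λ^2 + 6λ + 9 = 0.
Single eigenvalue λ = -3 with algebraic multiplicity 2.
Eigenvector v = (3,-2); generalized eigenvector w with (A-λI)w=v is (-1,1).
General solution: e^(-3t)[C_1·v + C_2·(t·v + w)].

x(t) = 3C_1e^(-3t) + 3C_2te^(-3t) - C_2e^(-3t), y(t) = -2C_1e^(-3t) - 2C_2te^(-3t) + C_2e^(-3t)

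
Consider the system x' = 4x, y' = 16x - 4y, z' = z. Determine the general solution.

Coefficient matrix A = [[4, 0, 0], [16, -4, 0], [0, 0, 1]].
det(A - λI) = 0 gives eigenvalues λ = 4, 1, -4.
For λ=4: eigenvector (1,2,0).
For λ=1: eigenvector (0,0,1).
For λ=-4: eigenvector (0,1,0).
General solution: K_1e^(4t)(1,2,0) + K_2e^(t)(0,0,1) + K_3e^(-4t)(0,1,0).

x(t) = K_1e^(4t), y(t) = 2K_1e^(4t) + K_3e^(-4t), z(t) = K_2e^(t)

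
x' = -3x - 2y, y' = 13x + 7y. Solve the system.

Coefficient matrix A = [[-3, -2], [13, 7]].
Characteristic polynomial det(A - λI) = λ^2 - 4λ + 5 = 0.
Eigenvalues λ = 2 ± i (complex conjugate pair).
For λ=2+i: an eigenvector is (1,-2) - i(-1,3) = (1 + i, -2 - 3i).
A real fundamental pair from Re and Im of e^((2+i)t)v: X_1 = e^(2t)(cos(t)·(1,-2) + sin(t)·(-1,3)), X_2 = e^(2t)(sin(t)·(1,-2) - cos(t)·(-1,3)).
General solution: c_1X_1 + c_2X_2.

x(t) = -c_1e^(2t)sin(t) + c_1e^(2t)cos(t) + c_2e^(2t)sin(t) + c_2e^(2t)cos(t), y(t) = 3c_1e^(2t)sin(t) - 2c_1e^(2t)cos(t) - 2c_2e^(2t)sin(t) - 3c_2e^(2t)cos(t)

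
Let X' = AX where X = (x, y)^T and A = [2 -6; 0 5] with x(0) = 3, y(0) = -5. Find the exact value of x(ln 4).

A = [[2,-6],[0,5]]; eigenvalues λ = 5, 2.
Eigenvectors: (-2,1) for λ=5, (-1,0) for λ=2.
From the initial condition, c_1 = -5, c_2 = 7.
x(ln 4) = (-5)(4^5)(-2) + (7)(4^2)(-1) = 10128.

10128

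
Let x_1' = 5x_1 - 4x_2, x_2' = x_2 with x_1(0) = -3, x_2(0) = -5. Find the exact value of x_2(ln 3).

-15

A = [[5,-4],[0,1]]; eigenvalues λ = 1, 5.
Eigenvectors: (-1,-1) for λ=1, (1,0) for λ=5.
From the initial condition, c_1 = 5, c_2 = 2.
x_2(ln 3) = (5)(3^1)(-1) + (2)(3^5)(0) = -15.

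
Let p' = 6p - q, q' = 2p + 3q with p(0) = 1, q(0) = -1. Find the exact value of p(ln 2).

A = [[6,-1],[2,3]]; eigenvalues λ = 4, 5.
Eigenvectors: (-1,-2) for λ=4, (-1,-1) for λ=5.
From the initial condition, c_1 = 2, c_2 = -3.
p(ln 2) = (2)(2^4)(-1) + (-3)(2^5)(-1) = 64.

64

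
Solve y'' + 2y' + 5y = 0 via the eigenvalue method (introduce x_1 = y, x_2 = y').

Let x_1 = y, x_2 = y'. Then x_1' = x_2 and x_2' = -5x_1 - 2x_2.
A = [[0,1],[-5,-2]]; det(A-λI) = λ^2 + 2λ + 5.
Eigenvalues λ = -1 ± 2i.

y(t) = c_1e^(-t)cos(2t) + c_2e^(-t)sin(2t)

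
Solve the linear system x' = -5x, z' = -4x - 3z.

Coefficient matrix A = [[-5, 0], [-4, -3]].
Characteristic polynomial det(A - λI) = λ^2 + 8λ + 15 = 0.
Eigenvalues λ = -5, -3.
For λ=-5: (A-λI) row 2 is [-4, 2], so an eigenvector is (-1, -2).
For λ=-3: (A-λI) row 1 is [-2, 0], so an eigenvector is (0, -1).
General solution: C_1e^(-5t)(-1,-2) + C_2e^(-3t)(0,-1).

x(t) = -C_1e^(-5t), z(t) = -2C_1e^(-5t) - C_2e^(-3t)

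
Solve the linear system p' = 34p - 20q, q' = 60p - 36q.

Coefficient matrix A = [[34, -20], [60, -36]].
Characteristic polynomial det(A - λI) = λ^2 + 2λ - 24 = 0.
Eigenvalues λ = -6, 4.
For λ=-6: (A-λI) row 1 is [40, -20], so an eigenvector is (1, 2).
For λ=4: (A-λI) row 1 is [30, -20], so an eigenvector is (-2, -3).
General solution: c_1e^(-6t)(1,2) + c_2e^(4t)(-2,-3).

p(t) = c_1e^(-6t) - 2c_2e^(4t), q(t) = 2c_1e^(-6t) - 3c_2e^(4t)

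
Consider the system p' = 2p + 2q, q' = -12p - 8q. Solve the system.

p(t) = -C_1e^(-2t) + C_2e^(-4t), q(t) = 2C_1e^(-2t) - 3C_2e^(-4t)

Coefficient matrix A = [[2, 2], [-12, -8]].
Characteristic polynomial det(A - λI) = λ^2 + 6λ + 8 = 0.
Eigenvalues λ = -2, -4.
For λ=-2: (A-λI) row 1 is [4, 2], so an eigenvector is (-1, 2).
For λ=-4: (A-λI) row 1 is [6, 2], so an eigenvector is (1, -3).
General solution: C_1e^(-2t)(-1,2) + C_2e^(-4t)(1,-3).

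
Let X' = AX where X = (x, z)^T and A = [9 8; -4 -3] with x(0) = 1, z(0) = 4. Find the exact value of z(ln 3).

-1188

A = [[9,8],[-4,-3]]; eigenvalues λ = 1, 5.
Eigenvectors: (1,-1) for λ=1, (2,-1) for λ=5.
From the initial condition, c_1 = -9, c_2 = 5.
z(ln 3) = (-9)(3^1)(-1) + (5)(3^5)(-1) = -1188.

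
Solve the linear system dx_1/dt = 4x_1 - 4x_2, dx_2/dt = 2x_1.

x_1(t) = K_1e^(2t)sin(2t) - K_1e^(2t)cos(2t) - K_2e^(2t)sin(2t) - K_2e^(2t)cos(2t), x_2(t) = -K_1e^(2t)cos(2t) - K_2e^(2t)sin(2t)

Coefficient matrix A = [[4, -4], [2, 0]].
Characteristic polynomial det(A - λI) = λ^2 - 4λ + 8 = 0.
Eigenvalues λ = 2 ± 2i (complex conjugate pair).
For λ=2+2i: an eigenvector is (-1,-1) - i(1,0) = (-1 - i, -1).
A real fundamental pair from Re and Im of e^((2+2i)t)v: X_1 = e^(2t)(cos(2t)·(-1,-1) + sin(2t)·(1,0)), X_2 = e^(2t)(sin(2t)·(-1,-1) - cos(2t)·(1,0)).
General solution: K_1X_1 + K_2X_2.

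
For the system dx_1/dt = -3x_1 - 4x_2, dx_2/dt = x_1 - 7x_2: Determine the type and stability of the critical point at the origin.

A = [[-3,-4],[1,-7]]; det(A-λI) = λ^2 + 10λ + 25.
repeated λ = -5 with a single eigenvector.

stable improper node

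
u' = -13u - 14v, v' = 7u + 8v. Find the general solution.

Coefficient matrix A = [[-13, -14], [7, 8]].
Characteristic polynomial det(A - λI) = λ^2 + 5λ - 6 = 0.
Eigenvalues λ = 1, -6.
For λ=1: (A-λI) row 1 is [-14, -14], so an eigenvector is (-1, 1).
For λ=-6: (A-λI) row 1 is [-7, -14], so an eigenvector is (2, -1).
General solution: c_1e^(t)(-1,1) + c_2e^(-6t)(2,-1).

u(t) = -c_1e^(t) + 2c_2e^(-6t), v(t) = c_1e^(t) - c_2e^(-6t)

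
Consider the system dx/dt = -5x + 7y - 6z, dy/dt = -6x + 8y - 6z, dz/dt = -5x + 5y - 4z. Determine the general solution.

Coefficient matrix A = [[-5, 7, -6], [-6, 8, -6], [-5, 5, -4]].
det(A - λI) = 0 gives eigenvalues λ = -4, 2, 1.
For λ=-4: eigenvector (1,1,1).
For λ=2: eigenvector (1,1,0).
For λ=1: eigenvector (-1,0,1).
General solution: C_1e^(-4t)(1,1,1) + C_2e^(2t)(1,1,0) + C_3e^(t)(-1,0,1).

x(t) = C_1e^(-4t) + C_2e^(2t) - C_3e^(t), y(t) = C_1e^(-4t) + C_2e^(2t), z(t) = C_1e^(-4t) + C_3e^(t)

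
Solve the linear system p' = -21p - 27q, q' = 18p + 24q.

p(t) = C_1e^(6t) + 3C_2e^(-3t), q(t) = -C_1e^(6t) - 2C_2e^(-3t)

Coefficient matrix A = [[-21, -27], [18, 24]].
Characteristic polynomial det(A - λI) = λ^2 - 3λ - 18 = 0.
Eigenvalues λ = 6, -3.
For λ=6: (A-λI) row 1 is [-27, -27], so an eigenvector is (1, -1).
For λ=-3: (A-λI) row 1 is [-18, -27], so an eigenvector is (3, -2).
General solution: C_1e^(6t)(1,-1) + C_2e^(-3t)(3,-2).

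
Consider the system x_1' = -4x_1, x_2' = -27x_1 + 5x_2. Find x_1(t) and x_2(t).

x_1(t) = C_2e^(-4t), x_2(t) = -C_1e^(5t) + 3C_2e^(-4t)

Coefficient matrix A = [[-4, 0], [-27, 5]].
Characteristic polynomial det(A - λI) = λ^2 - λ - 20 = 0.
Eigenvalues λ = 5, -4.
For λ=5: (A-λI) row 1 is [-9, 0], so an eigenvector is (0, -1).
For λ=-4: (A-λI) row 2 is [-27, 9], so an eigenvector is (1, 3).
General solution: C_1e^(5t)(0,-1) + C_2e^(-4t)(1,3).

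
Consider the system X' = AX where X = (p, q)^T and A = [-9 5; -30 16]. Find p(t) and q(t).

p(t) = C_1e^(t) + C_2e^(6t), q(t) = 2C_1e^(t) + 3C_2e^(6t)

Coefficient matrix A = [[-9, 5], [-30, 16]].
Characteristic polynomial det(A - λI) = λ^2 - 7λ + 6 = 0.
Eigenvalues λ = 1, 6.
For λ=1: (A-λI) row 1 is [-10, 5], so an eigenvector is (1, 2).
For λ=6: (A-λI) row 1 is [-15, 5], so an eigenvector is (1, 3).
General solution: C_1e^(t)(1,2) + C_2e^(6t)(1,3).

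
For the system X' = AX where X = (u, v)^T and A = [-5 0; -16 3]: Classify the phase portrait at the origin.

A = [[-5,0],[-16,3]]; det(A-λI) = λ^2 + 2λ - 15.
λ = -5, 3: opposite signs.

saddle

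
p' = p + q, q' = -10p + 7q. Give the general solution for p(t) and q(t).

Coefficient matrix A = [[1, 1], [-10, 7]].
Characteristic polynomial det(A - λI) = λ^2 - 8λ + 17 = 0.
Eigenvalues λ = 4 ± i (complex conjugate pair).
For λ=4+i: an eigenvector is (0,1) - i(1,3) = (0 - i, 1 - 3i).
A real fundamental pair from Re and Im of e^((4+i)t)v: X_1 = e^(4t)(cos(t)·(0,1) + sin(t)·(1,3)), X_2 = e^(4t)(sin(t)·(0,1) - cos(t)·(1,3)).
General solution: K_1X_1 + K_2X_2.

p(t) = K_1e^(4t)sin(t) - K_2e^(4t)cos(t), q(t) = 3K_1e^(4t)sin(t) + K_1e^(4t)cos(t) + K_2e^(4t)sin(t) - 3K_2e^(4t)cos(t)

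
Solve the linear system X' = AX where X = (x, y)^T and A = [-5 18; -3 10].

x(t) = -2C_1e^(4t) + 3C_2e^(t), y(t) = -C_1e^(4t) + C_2e^(t)

Coefficient matrix A = [[-5, 18], [-3, 10]].
Characteristic polynomial det(A - λI) = λ^2 - 5λ + 4 = 0.
Eigenvalues λ = 4, 1.
For λ=4: (A-λI) row 1 is [-9, 18], so an eigenvector is (-2, -1).
For λ=1: (A-λI) row 1 is [-6, 18], so an eigenvector is (3, 1).
General solution: C_1e^(4t)(-2,-1) + C_2e^(t)(3,1).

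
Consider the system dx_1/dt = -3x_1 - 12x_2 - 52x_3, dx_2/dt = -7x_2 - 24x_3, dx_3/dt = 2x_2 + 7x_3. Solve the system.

x_1(t) = -4c_1e^(t) + 2c_2e^(-t) + c_3e^(-3t), x_2(t) = -3c_1e^(t) + 4c_2e^(-t), x_3(t) = c_1e^(t) - c_2e^(-t)

Coefficient matrix A = [[-3, -12, -52], [0, -7, -24], [0, 2, 7]].
det(A - λI) = 0 gives eigenvalues λ = 1, -1, -3.
For λ=1: eigenvector (-4,-3,1).
For λ=-1: eigenvector (2,4,-1).
For λ=-3: eigenvector (1,0,0).
General solution: c_1e^(t)(-4,-3,1) + c_2e^(-t)(2,4,-1) + c_3e^(-3t)(1,0,0).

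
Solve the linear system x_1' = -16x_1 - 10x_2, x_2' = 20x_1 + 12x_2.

Coefficient matrix A = [[-16, -10], [20, 12]].
Characteristic polynomial det(A - λI) = λ^2 + 4λ + 8 = 0.
Eigenvalues λ = -2 ± 2i (complex conjugate pair).
For λ=-2+2i: an eigenvector is (-1,1) - i(2,-3) = (-1 - 2i, 1 + 3i).
A real fundamental pair from Re and Im of e^((-2+2i)t)v: X_1 = e^(-2t)(cos(2t)·(-1,1) + sin(2t)·(2,-3)), X_2 = e^(-2t)(sin(2t)·(-1,1) - cos(2t)·(2,-3)).
General solution: C_1X_1 + C_2X_2.

x_1(t) = 2C_1e^(-2t)sin(2t) - C_1e^(-2t)cos(2t) - C_2e^(-2t)sin(2t) - 2C_2e^(-2t)cos(2t), x_2(t) = -3C_1e^(-2t)sin(2t) + C_1e^(-2t)cos(2t) + C_2e^(-2t)sin(2t) + 3C_2e^(-2t)cos(2t)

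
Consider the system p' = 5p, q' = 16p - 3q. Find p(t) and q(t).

Coefficient matrix A = [[5, 0], [16, -3]].
Characteristic polynomial det(A - λI) = λ^2 - 2λ - 15 = 0.
Eigenvalues λ = -3, 5.
For λ=-3: (A-λI) row 1 is [8, 0], so an eigenvector is (0, 1).
For λ=5: (A-λI) row 2 is [16, -8], so an eigenvector is (1, 2).
General solution: K_1e^(-3t)(0,1) + K_2e^(5t)(1,2).

p(t) = K_2e^(5t), q(t) = K_1e^(-3t) + 2K_2e^(5t)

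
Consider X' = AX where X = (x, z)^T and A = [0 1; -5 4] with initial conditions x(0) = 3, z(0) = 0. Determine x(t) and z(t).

x(t) = -6e^(2t)sin(t) + 3e^(2t)cos(t), z(t) = -15e^(2t)sin(t)

Coefficient matrix A = [[0, 1], [-5, 4]].
Characteristic polynomial det(A - λI) = λ^2 - 4λ + 5 = 0.
Eigenvalues λ = 2 ± i (complex conjugate pair).
For λ=2+i: an eigenvector is (0,-1) - i(-1,-2) = (0 + i, -1 + 2i).
A real fundamental pair from Re and Im of e^((2+i)t)v: X_1 = e^(2t)(cos(t)·(0,-1) + sin(t)·(-1,-2)), X_2 = e^(2t)(sin(t)·(0,-1) - cos(t)·(-1,-2)).
General solution: K_1X_1 + K_2X_2.
Applying x(0)=3, z(0)=0 gives K_1=6, K_2=3.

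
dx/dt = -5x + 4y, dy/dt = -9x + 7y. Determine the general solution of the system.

x(t) = 2c_1e^(t) + 2c_2te^(t) + c_2e^(t), y(t) = 3c_1e^(t) + 3c_2te^(t) + 2c_2e^(t)

Coefficient matrix A = [[-5, 4], [-9, 7]].
Characteristic polynomial det(A - λI) = λ^2 - 2λ + 1 = 0.
Single eigenvalue λ = 1 with algebraic multiplicity 2.
Eigenvector v = (2,3); generalized eigenvector w with (A-λI)w=v is (1,2).
General solution: e^(t)[c_1·v + c_2·(t·v + w)].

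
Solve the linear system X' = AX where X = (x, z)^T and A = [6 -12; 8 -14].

Coefficient matrix A = [[6, -12], [8, -14]].
Characteristic polynomial det(A - λI) = λ^2 + 8λ + 12 = 0.
Eigenvalues λ = -6, -2.
For λ=-6: (A-λI) row 1 is [12, -12], so an eigenvector is (-1, -1).
For λ=-2: (A-λI) row 1 is [8, -12], so an eigenvector is (3, 2).
General solution: c_1e^(-6t)(-1,-1) + c_2e^(-2t)(3,2).

x(t) = -c_1e^(-6t) + 3c_2e^(-2t), z(t) = -c_1e^(-6t) + 2c_2e^(-2t)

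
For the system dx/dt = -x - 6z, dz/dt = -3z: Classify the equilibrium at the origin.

A = [[-1,-6],[0,-3]]; det(A-λI) = λ^2 + 4λ + 3.
λ = -3, -1: both negative.

stable node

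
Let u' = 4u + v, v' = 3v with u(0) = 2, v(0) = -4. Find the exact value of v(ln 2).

-32

A = [[4,1],[0,3]]; eigenvalues λ = 4, 3.
Eigenvectors: (-1,0) for λ=4, (1,-1) for λ=3.
From the initial condition, c_1 = 2, c_2 = 4.
v(ln 2) = (2)(2^4)(0) + (4)(2^3)(-1) = -32.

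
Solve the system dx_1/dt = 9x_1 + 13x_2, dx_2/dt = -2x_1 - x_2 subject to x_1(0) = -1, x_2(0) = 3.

Coefficient matrix A = [[9, 13], [-2, -1]].
Characteristic polynomial det(A - λI) = λ^2 - 8λ + 17 = 0.
Eigenvalues λ = 4 ± i (complex conjugate pair).
For λ=4+i: an eigenvector is (2,-1) - i(-3,1) = (2 + 3i, -1 - i).
A real fundamental pair from Re and Im of e^((4+i)t)v: X_1 = e^(4t)(cos(t)·(2,-1) + sin(t)·(-3,1)), X_2 = e^(4t)(sin(t)·(2,-1) - cos(t)·(-3,1)).
General solution: c_1X_1 + c_2X_2.
Applying x_1(0)=-1, x_2(0)=3 gives c_1=-8, c_2=5.

x_1(t) = 34e^(4t)sin(t) - e^(4t)cos(t), x_2(t) = -13e^(4t)sin(t) + 3e^(4t)cos(t)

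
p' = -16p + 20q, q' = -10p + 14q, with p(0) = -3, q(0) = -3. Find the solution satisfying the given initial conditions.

p(t) = -3e^(4t), q(t) = -3e^(4t)

Coefficient matrix A = [[-16, 20], [-10, 14]].
Characteristic polynomial det(A - λI) = λ^2 + 2λ - 24 = 0.
Eigenvalues λ = -6, 4.
For λ=-6: (A-λI) row 1 is [-10, 20], so an eigenvector is (-2, -1).
For λ=4: (A-λI) row 1 is [-20, 20], so an eigenvector is (-1, -1).
General solution: C_1e^(-6t)(-2,-1) + C_2e^(4t)(-1,-1).
Applying p(0)=-3, q(0)=-3 gives C_1=0, C_2=3.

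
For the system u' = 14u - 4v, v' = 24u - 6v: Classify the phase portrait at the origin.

A = [[14,-4],[24,-6]]; det(A-λI) = λ^2 - 8λ + 12.
λ = 2, 6: both positive.

unstable node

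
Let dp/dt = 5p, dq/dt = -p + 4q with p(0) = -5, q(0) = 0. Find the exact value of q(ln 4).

3840

A = [[5,0],[-1,4]]; eigenvalues λ = 4, 5.
Eigenvectors: (0,1) for λ=4, (1,-1) for λ=5.
From the initial condition, c_1 = -5, c_2 = -5.
q(ln 4) = (-5)(4^4)(1) + (-5)(4^5)(-1) = 3840.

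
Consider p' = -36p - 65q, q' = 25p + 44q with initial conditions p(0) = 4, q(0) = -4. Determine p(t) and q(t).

Coefficient matrix A = [[-36, -65], [25, 44]].
Characteristic polynomial det(A - λI) = λ^2 - 8λ + 41 = 0.
Eigenvalues λ = 4 ± 5i (complex conjugate pair).
For λ=4+5i: an eigenvector is (3,-2) - i(2,-1) = (3 - 2i, -2 + i).
A real fundamental pair from Re and Im of e^((4+5i)t)v: X_1 = e^(4t)(cos(5t)·(3,-2) + sin(5t)·(2,-1)), X_2 = e^(4t)(sin(5t)·(3,-2) - cos(5t)·(2,-1)).
General solution: K_1X_1 + K_2X_2.
Applying p(0)=4, q(0)=-4 gives K_1=4, K_2=4.

p(t) = 20e^(4t)sin(5t) + 4e^(4t)cos(5t), q(t) = -12e^(4t)sin(5t) - 4e^(4t)cos(5t)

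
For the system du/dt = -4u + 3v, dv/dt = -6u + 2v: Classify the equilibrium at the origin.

A = [[-4,3],[-6,2]]; det(A-λI) = λ^2 + 2λ + 10.
λ = -1 ± 3i: negative real part.

stable spiral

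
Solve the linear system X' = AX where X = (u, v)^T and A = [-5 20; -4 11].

Coefficient matrix A = [[-5, 20], [-4, 11]].
Characteristic polynomial det(A - λI) = λ^2 - 6λ + 25 = 0.
Eigenvalues λ = 3 ± 4i (complex conjugate pair).
For λ=3+4i: an eigenvector is (2,1) - i(1,0) = (2 - i, 1).
A real fundamental pair from Re and Im of e^((3+4i)t)v: X_1 = e^(3t)(cos(4t)·(2,1) + sin(4t)·(1,0)), X_2 = e^(3t)(sin(4t)·(2,1) - cos(4t)·(1,0)).
General solution: C_1X_1 + C_2X_2.

u(t) = C_1e^(3t)sin(4t) + 2C_1e^(3t)cos(4t) + 2C_2e^(3t)sin(4t) - C_2e^(3t)cos(4t), v(t) = C_1e^(3t)cos(4t) + C_2e^(3t)sin(4t)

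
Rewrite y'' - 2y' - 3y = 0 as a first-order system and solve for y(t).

y(t) = C_1e^(3t) + C_2e^(-t)

Let x_1 = y, x_2 = y'. Then x_1' = x_2 and x_2' = 3x_1 + 2x_2.
A = [[0,1],[3,2]]; det(A-λI) = λ^2 - 2λ - 3.
Eigenvalues λ = 3, -1 with eigenvectors (1,3), (1,-1).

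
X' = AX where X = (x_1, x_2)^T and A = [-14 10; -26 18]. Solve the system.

Coefficient matrix A = [[-14, 10], [-26, 18]].
Characteristic polynomial det(A - λI) = λ^2 - 4λ + 8 = 0.
Eigenvalues λ = 2 ± 2i (complex conjugate pair).
For λ=2+2i: an eigenvector is (-2,-3) - i(1,2) = (-2 - i, -3 - 2i).
A real fundamental pair from Re and Im of e^((2+2i)t)v: X_1 = e^(2t)(cos(2t)·(-2,-3) + sin(2t)·(1,2)), X_2 = e^(2t)(sin(2t)·(-2,-3) - cos(2t)·(1,2)).
General solution: C_1X_1 + C_2X_2.

x_1(t) = C_1e^(2t)sin(2t) - 2C_1e^(2t)cos(2t) - 2C_2e^(2t)sin(2t) - C_2e^(2t)cos(2t), x_2(t) = 2C_1e^(2t)sin(2t) - 3C_1e^(2t)cos(2t) - 3C_2e^(2t)sin(2t) - 2C_2e^(2t)cos(2t)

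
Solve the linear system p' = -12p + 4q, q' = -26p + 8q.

Coefficient matrix A = [[-12, 4], [-26, 8]].
Characteristic polynomial det(A - λI) = λ^2 + 4λ + 8 = 0.
Eigenvalues λ = -2 ± 2i (complex conjugate pair).
For λ=-2+2i: an eigenvector is (-1,-3) - i(-1,-2) = (-1 + i, -3 + 2i).
A real fundamental pair from Re and Im of e^((-2+2i)t)v: X_1 = e^(-2t)(cos(2t)·(-1,-3) + sin(2t)·(-1,-2)), X_2 = e^(-2t)(sin(2t)·(-1,-3) - cos(2t)·(-1,-2)).
General solution: c_1X_1 + c_2X_2.

p(t) = -c_1e^(-2t)sin(2t) - c_1e^(-2t)cos(2t) - c_2e^(-2t)sin(2t) + c_2e^(-2t)cos(2t), q(t) = -2c_1e^(-2t)sin(2t) - 3c_1e^(-2t)cos(2t) - 3c_2e^(-2t)sin(2t) + 2c_2e^(-2t)cos(2t)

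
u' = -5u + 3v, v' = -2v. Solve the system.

Coefficient matrix A = [[-5, 3], [0, -2]].
Characteristic polynomial det(A - λI) = λ^2 + 7λ + 10 = 0.
Eigenvalues λ = -5, -2.
For λ=-5: (A-λI) row 1 is [0, 3], so an eigenvector is (-1, 0).
For λ=-2: (A-λI) row 1 is [-3, 3], so an eigenvector is (1, 1).
General solution: c_1e^(-5t)(-1,0) + c_2e^(-2t)(1,1).

u(t) = -c_1e^(-5t) + c_2e^(-2t), v(t) = c_2e^(-2t)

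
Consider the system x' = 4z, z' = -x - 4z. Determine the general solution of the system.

Coefficient matrix A = [[0, 4], [-1, -4]].
Characteristic polynomial det(A - λI) = λ^2 + 4λ + 4 = 0.
Single eigenvalue λ = -2 with algebraic multiplicity 2.
Eigenvector v = (2,-1); generalized eigenvector w with (A-λI)w=v is (3,-1).
General solution: e^(-2t)[c_1·v + c_2·(t·v + w)].

x(t) = 2c_1e^(-2t) + 2c_2te^(-2t) + 3c_2e^(-2t), z(t) = -c_1e^(-2t) - c_2te^(-2t) - c_2e^(-2t)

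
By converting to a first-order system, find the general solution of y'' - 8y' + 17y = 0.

Let x_1 = y, x_2 = y'. Then x_1' = x_2 and x_2' = -17x_1 + 8x_2.
A = [[0,1],[-17,8]]; det(A-λI) = λ^2 - 8λ + 17.
Eigenvalues λ = 4 ± i.

y(t) = c_1e^(4t)cos(t) + c_2e^(4t)sin(t)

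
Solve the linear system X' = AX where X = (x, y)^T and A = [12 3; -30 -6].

x(t) = c_1e^(3t)sin(3t) - c_2e^(3t)cos(3t), y(t) = -3c_1e^(3t)sin(3t) + c_1e^(3t)cos(3t) + c_2e^(3t)sin(3t) + 3c_2e^(3t)cos(3t)

Coefficient matrix A = [[12, 3], [-30, -6]].
Characteristic polynomial det(A - λI) = λ^2 - 6λ + 18 = 0.
Eigenvalues λ = 3 ± 3i (complex conjugate pair).
For λ=3+3i: an eigenvector is (0,1) - i(1,-3) = (0 - i, 1 + 3i).
A real fundamental pair from Re and Im of e^((3+3i)t)v: X_1 = e^(3t)(cos(3t)·(0,1) + sin(3t)·(1,-3)), X_2 = e^(3t)(sin(3t)·(0,1) - cos(3t)·(1,-3)).
General solution: c_1X_1 + c_2X_2.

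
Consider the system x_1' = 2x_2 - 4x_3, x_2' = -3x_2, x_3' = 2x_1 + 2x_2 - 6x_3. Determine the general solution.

x_1(t) = 2K_1e^(-2t) + 2K_2e^(-3t) + K_3e^(-4t), x_2(t) = K_2e^(-3t), x_3(t) = K_1e^(-2t) + 2K_2e^(-3t) + K_3e^(-4t)

Coefficient matrix A = [[0, 2, -4], [0, -3, 0], [2, 2, -6]].
det(A - λI) = 0 gives eigenvalues λ = -2, -3, -4.
For λ=-2: eigenvector (2,0,1).
For λ=-3: eigenvector (2,1,2).
For λ=-4: eigenvector (1,0,1).
General solution: K_1e^(-2t)(2,0,1) + K_2e^(-3t)(2,1,2) + K_3e^(-4t)(1,0,1).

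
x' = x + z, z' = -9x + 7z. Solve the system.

Coefficient matrix A = [[1, 1], [-9, 7]].
Characteristic polynomial det(A - λI) = λ^2 - 8λ + 16 = 0.
Single eigenvalue λ = 4 with algebraic multiplicity 2.
Eigenvector v = (-1,-3); generalized eigenvector w with (A-λI)w=v is (0,-1).
General solution: e^(4t)[C_1·v + C_2·(t·v + w)].

x(t) = -C_1e^(4t) - C_2te^(4t), z(t) = -3C_1e^(4t) - 3C_2te^(4t) - C_2e^(4t)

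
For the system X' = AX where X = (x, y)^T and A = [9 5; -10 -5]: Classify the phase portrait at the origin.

unstable spiral

A = [[9,5],[-10,-5]]; det(A-λI) = λ^2 - 4λ + 5.
λ = 2 ± i: positive real part.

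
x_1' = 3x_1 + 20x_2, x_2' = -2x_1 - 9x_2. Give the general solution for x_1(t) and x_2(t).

Coefficient matrix A = [[3, 20], [-2, -9]].
Characteristic polynomial det(A - λI) = λ^2 + 6λ + 13 = 0.
Eigenvalues λ = -3 ± 2i (complex conjugate pair).
For λ=-3+2i: an eigenvector is (-1,0) - i(-3,1) = (-1 + 3i, 0 - i).
A real fundamental pair from Re and Im of e^((-3+2i)t)v: X_1 = e^(-3t)(cos(2t)·(-1,0) + sin(2t)·(-3,1)), X_2 = e^(-3t)(sin(2t)·(-1,0) - cos(2t)·(-3,1)).
General solution: c_1X_1 + c_2X_2.

x_1(t) = -3c_1e^(-3t)sin(2t) - c_1e^(-3t)cos(2t) - c_2e^(-3t)sin(2t) + 3c_2e^(-3t)cos(2t), x_2(t) = c_1e^(-3t)sin(2t) - c_2e^(-3t)cos(2t)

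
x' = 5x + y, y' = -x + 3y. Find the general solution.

Coefficient matrix A = [[5, 1], [-1, 3]].
Characteristic polynomial det(A - λI) = λ^2 - 8λ + 16 = 0.
Single eigenvalue λ = 4 with algebraic multiplicity 2.
Eigenvector v = (1,-1); generalized eigenvector w with (A-λI)w=v is (3,-2).
General solution: e^(4t)[C_1·v + C_2·(t·v + w)].

x(t) = C_1e^(4t) + C_2te^(4t) + 3C_2e^(4t), y(t) = -C_1e^(4t) - C_2te^(4t) - 2C_2e^(4t)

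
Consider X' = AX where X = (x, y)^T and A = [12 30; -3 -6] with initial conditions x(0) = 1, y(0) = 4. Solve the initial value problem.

x(t) = 43e^(3t)sin(3t) + e^(3t)cos(3t), y(t) = -13e^(3t)sin(3t) + 4e^(3t)cos(3t)

Coefficient matrix A = [[12, 30], [-3, -6]].
Characteristic polynomial det(A - λI) = λ^2 - 6λ + 18 = 0.
Eigenvalues λ = 3 ± 3i (complex conjugate pair).
For λ=3+3i: an eigenvector is (-3,1) - i(1,0) = (-3 - i, 1).
A real fundamental pair from Re and Im of e^((3+3i)t)v: X_1 = e^(3t)(cos(3t)·(-3,1) + sin(3t)·(1,0)), X_2 = e^(3t)(sin(3t)·(-3,1) - cos(3t)·(1,0)).
General solution: C_1X_1 + C_2X_2.
Applying x(0)=1, y(0)=4 gives C_1=4, C_2=-13.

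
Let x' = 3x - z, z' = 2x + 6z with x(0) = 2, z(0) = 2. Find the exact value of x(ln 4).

A = [[3,-1],[2,6]]; eigenvalues λ = 5, 4.
Eigenvectors: (-1,2) for λ=5, (1,-1) for λ=4.
From the initial condition, c_1 = 4, c_2 = 6.
x(ln 4) = (4)(4^5)(-1) + (6)(4^4)(1) = -2560.

-2560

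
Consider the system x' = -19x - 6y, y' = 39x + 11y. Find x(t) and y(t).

x(t) = -c_1e^(-4t)sin(3t) + c_1e^(-4t)cos(3t) + c_2e^(-4t)sin(3t) + c_2e^(-4t)cos(3t), y(t) = 3c_1e^(-4t)sin(3t) - 2c_1e^(-4t)cos(3t) - 2c_2e^(-4t)sin(3t) - 3c_2e^(-4t)cos(3t)

Coefficient matrix A = [[-19, -6], [39, 11]].
Characteristic polynomial det(A - λI) = λ^2 + 8λ + 25 = 0.
Eigenvalues λ = -4 ± 3i (complex conjugate pair).
For λ=-4+3i: an eigenvector is (1,-2) - i(-1,3) = (1 + i, -2 - 3i).
A real fundamental pair from Re and Im of e^((-4+3i)t)v: X_1 = e^(-4t)(cos(3t)·(1,-2) + sin(3t)·(-1,3)), X_2 = e^(-4t)(sin(3t)·(1,-2) - cos(3t)·(-1,3)).
General solution: c_1X_1 + c_2X_2.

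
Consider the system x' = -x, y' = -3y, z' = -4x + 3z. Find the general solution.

Coefficient matrix A = [[-1, 0, 0], [0, -3, 0], [-4, 0, 3]].
det(A - λI) = 0 gives eigenvalues λ = -1, -3, 3.
For λ=-1: eigenvector (1,0,1).
For λ=-3: eigenvector (0,1,0).
For λ=3: eigenvector (0,0,1).
General solution: C_1e^(-t)(1,0,1) + C_2e^(-3t)(0,1,0) + C_3e^(3t)(0,0,1).

x(t) = C_1e^(-t), y(t) = C_2e^(-3t), z(t) = C_1e^(-t) + C_3e^(3t)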